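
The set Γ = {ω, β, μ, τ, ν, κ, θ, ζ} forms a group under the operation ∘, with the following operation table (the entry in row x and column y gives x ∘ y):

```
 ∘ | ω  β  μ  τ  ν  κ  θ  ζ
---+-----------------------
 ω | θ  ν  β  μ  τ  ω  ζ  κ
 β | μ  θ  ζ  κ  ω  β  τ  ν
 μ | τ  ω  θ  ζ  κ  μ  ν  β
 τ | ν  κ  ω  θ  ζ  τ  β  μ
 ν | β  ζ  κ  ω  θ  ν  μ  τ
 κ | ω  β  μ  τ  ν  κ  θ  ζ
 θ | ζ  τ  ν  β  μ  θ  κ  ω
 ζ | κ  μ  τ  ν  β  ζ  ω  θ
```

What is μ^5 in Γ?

μ

μ^1 = μ
μ^2 = μ ∘ μ = θ
μ^3 = θ ∘ μ = ν
μ^4 = ν ∘ μ = κ
μ^5 = κ ∘ μ = μ
(Structurally, Γ here is isomorphic to the quaternion group Q_8.)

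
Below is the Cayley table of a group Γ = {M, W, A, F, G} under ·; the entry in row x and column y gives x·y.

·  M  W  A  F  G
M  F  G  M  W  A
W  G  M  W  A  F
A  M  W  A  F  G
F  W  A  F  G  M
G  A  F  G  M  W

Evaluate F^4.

W

F^1 = F
F^2 = F·F = G
F^3 = G·F = M
F^4 = M·F = W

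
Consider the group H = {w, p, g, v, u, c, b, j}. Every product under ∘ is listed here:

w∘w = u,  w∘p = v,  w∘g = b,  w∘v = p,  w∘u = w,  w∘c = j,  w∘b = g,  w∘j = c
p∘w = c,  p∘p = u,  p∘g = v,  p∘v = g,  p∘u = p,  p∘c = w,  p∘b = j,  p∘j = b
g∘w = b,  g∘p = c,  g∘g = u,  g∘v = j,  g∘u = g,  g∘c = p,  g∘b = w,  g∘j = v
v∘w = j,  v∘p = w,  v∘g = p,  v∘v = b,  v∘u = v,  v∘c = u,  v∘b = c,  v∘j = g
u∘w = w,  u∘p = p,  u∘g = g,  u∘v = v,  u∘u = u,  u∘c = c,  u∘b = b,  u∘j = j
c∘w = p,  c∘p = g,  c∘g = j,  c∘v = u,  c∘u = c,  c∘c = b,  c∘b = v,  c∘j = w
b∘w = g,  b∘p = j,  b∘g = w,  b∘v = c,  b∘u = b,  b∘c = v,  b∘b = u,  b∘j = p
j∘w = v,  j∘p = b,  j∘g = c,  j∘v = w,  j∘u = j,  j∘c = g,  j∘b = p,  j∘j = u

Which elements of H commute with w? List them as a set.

Compare row w with column w entry by entry.
b ∘ w = g = w ∘ b, so b commutes with w.
j ∘ w = v but w ∘ j = c, so j does not.
Collecting the elements that commute with w: C(w) = {b, g, u, w}.

{b, g, u, w}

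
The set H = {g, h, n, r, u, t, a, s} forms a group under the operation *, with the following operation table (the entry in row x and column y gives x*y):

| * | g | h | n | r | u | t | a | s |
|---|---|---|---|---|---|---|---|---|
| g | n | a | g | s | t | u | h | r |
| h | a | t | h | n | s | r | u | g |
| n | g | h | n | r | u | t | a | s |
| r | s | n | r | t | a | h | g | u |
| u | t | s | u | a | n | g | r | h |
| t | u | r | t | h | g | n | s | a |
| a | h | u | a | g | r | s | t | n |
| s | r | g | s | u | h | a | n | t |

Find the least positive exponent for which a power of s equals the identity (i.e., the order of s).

The identity element is n (its row matches the header).
s^1 = s
s^2 = s*s = t
s^3 = t*s = a
s^4 = a*s = n
The first power of s equal to the identity is s^4, so ord(s) = 4.

4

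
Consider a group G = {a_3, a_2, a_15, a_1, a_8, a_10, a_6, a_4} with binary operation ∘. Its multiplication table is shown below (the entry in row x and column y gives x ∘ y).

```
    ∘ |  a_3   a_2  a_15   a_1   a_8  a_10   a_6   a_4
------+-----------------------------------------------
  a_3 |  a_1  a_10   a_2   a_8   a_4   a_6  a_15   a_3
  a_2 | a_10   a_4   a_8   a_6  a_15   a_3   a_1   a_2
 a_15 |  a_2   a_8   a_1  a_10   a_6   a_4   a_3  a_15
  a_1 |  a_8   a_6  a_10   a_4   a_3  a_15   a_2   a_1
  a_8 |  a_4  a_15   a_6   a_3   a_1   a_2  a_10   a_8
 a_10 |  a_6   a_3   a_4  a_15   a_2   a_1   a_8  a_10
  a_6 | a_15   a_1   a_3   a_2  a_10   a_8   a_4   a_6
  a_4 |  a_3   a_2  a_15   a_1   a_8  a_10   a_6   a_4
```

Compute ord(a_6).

The identity element is a_4 (its row matches the header).
a_6^1 = a_6
a_6^2 = a_6 ∘ a_6 = a_4
The first power of a_6 equal to the identity is a_6^2, so ord(a_6) = 2.

2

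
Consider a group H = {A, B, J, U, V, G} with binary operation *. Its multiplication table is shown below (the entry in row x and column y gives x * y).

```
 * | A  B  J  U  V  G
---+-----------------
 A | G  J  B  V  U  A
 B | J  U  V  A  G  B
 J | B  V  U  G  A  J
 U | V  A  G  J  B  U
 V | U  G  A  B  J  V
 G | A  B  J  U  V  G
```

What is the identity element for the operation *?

G

The identity e satisfies e * x = x for all x, so its row in the table reproduces the column headers.
Row G reads: A, B, J, U, V, G — exactly the header order. So G is the identity.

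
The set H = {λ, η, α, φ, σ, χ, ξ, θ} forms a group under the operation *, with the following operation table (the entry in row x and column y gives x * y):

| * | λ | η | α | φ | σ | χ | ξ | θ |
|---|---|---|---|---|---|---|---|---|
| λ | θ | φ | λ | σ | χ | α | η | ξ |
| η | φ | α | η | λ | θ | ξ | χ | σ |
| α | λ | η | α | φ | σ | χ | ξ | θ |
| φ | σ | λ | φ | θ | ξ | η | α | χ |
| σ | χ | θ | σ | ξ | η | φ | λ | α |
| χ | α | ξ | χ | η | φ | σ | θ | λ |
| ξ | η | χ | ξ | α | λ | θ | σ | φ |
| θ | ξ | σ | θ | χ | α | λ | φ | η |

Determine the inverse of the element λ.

χ

First locate the identity: row α matches the header, so α is the identity.
Scan row λ for α: λ * χ = α. Hence λ^(-1) = χ.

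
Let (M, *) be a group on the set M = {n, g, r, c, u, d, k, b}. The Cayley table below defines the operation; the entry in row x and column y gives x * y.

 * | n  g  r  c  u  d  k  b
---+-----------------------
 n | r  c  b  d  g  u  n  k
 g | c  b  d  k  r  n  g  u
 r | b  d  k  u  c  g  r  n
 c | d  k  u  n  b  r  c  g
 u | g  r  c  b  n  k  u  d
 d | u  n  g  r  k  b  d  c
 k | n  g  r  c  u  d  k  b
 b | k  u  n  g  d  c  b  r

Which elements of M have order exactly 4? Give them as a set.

{b, n}

Identity is k. Compute the order of each non-identity element by repeated multiplication:
  n: n → r → b → k  (order 4)
  g: g → b → u → r → d → n → c → k  (order 8)
  r: r → k  (order 2)
  c: c → n → d → r → u → b → g → k  (order 8)
  u: u → n → g → r → c → b → d → k  (order 8)
  d: d → b → c → r → g → n → u → k  (order 8)
  b: b → r → n → k  (order 4)
Elements of order 4: {b, n}.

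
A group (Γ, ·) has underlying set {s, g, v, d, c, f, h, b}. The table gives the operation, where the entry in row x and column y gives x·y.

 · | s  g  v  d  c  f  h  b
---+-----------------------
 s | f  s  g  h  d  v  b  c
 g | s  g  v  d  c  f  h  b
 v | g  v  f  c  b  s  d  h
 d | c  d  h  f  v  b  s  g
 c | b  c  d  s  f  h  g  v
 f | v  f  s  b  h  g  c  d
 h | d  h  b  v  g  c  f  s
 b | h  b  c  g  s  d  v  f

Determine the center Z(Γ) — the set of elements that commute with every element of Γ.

{f, g}

An element z is central iff its row equals its column in the table.
For s: s·b = c ≠ h = b·s, so s ∉ Z.
Checking each element this way leaves Z(Γ) = {f, g}.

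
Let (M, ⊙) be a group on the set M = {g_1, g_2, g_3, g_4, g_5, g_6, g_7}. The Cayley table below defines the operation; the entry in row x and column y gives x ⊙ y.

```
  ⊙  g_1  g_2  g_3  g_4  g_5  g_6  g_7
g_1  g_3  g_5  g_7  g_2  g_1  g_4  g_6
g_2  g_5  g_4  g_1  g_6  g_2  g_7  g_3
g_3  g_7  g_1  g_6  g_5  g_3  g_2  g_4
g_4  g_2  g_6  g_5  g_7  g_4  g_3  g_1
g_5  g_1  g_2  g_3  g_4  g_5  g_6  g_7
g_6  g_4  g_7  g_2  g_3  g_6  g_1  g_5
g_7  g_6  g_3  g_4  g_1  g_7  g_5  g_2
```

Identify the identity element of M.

The identity e satisfies e ⊙ x = x for all x, so its row in the table reproduces the column headers.
Row g_5 reads: g_1, g_2, g_3, g_4, g_5, g_6, g_7 — exactly the header order. So g_5 is the identity.

g_5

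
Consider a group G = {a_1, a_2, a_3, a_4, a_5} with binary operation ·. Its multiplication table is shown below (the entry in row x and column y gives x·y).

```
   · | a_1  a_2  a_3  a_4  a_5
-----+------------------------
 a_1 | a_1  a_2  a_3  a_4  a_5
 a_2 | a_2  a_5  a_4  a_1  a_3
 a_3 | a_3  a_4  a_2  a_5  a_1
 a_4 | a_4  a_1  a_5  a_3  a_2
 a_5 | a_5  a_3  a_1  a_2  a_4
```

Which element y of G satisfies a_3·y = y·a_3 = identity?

First locate the identity: row a_1 matches the header, so a_1 is the identity.
Scan row a_3 for a_1: a_3·a_5 = a_1. Hence a_3^(-1) = a_5.

a_5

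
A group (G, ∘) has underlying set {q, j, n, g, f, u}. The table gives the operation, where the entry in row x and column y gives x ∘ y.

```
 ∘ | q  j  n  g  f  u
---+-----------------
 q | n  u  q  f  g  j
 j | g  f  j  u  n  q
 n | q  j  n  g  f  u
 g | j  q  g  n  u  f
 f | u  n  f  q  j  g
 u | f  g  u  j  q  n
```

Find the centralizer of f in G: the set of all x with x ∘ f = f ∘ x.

Compare row f with column f entry by entry.
j ∘ f = n = f ∘ j, so j commutes with f.
u ∘ f = q but f ∘ u = g, so u does not.
Collecting the elements that commute with f: C(f) = {f, j, n}.

{f, j, n}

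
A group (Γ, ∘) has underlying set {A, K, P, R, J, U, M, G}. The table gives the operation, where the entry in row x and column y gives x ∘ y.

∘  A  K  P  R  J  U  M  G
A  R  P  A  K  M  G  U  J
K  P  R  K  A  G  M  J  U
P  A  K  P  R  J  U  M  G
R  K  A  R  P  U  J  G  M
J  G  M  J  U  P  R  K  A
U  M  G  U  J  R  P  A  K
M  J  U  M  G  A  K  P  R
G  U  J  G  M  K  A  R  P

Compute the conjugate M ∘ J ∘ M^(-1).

U

The identity is P. In row M, the entry P sits in column M, so M^(-1) = M.
M ∘ J = A
A ∘ M = U
(Structurally, Γ here is isomorphic to the dihedral group D_4.)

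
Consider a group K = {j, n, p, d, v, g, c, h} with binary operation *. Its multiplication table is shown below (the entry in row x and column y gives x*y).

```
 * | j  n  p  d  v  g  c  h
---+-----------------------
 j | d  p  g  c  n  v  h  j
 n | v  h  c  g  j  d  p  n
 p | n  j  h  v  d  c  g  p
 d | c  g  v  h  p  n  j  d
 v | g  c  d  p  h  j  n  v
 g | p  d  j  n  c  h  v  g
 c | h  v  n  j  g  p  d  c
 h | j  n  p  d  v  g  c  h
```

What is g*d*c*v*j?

c

g*d = n
n*c = p
p*v = d
d*j = c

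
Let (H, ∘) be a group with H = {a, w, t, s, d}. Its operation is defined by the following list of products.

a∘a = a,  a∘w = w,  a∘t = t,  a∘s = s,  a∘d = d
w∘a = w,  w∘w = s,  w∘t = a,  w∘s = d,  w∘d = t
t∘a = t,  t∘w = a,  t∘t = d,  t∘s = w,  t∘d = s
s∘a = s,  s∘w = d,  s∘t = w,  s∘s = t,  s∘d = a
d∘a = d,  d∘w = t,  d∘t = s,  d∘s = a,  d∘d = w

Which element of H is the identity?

The identity e satisfies e ∘ x = x for all x, so its row in the table reproduces the column headers.
Row a reads: a, w, t, s, d — exactly the header order. So a is the identity.

a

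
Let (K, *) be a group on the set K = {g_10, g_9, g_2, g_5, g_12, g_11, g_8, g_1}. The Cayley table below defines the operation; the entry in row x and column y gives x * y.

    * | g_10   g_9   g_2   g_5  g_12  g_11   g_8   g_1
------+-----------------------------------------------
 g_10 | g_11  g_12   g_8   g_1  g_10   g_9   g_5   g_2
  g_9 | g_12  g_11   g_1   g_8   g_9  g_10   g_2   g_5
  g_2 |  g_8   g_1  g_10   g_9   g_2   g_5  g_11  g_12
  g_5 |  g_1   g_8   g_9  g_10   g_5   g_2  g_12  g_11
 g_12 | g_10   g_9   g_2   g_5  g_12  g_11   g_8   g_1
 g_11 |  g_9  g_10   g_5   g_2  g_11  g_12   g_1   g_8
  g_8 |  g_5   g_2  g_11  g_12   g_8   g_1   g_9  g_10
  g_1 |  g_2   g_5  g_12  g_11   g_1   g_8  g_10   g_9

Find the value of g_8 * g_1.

Read row g_8, column g_1: g_8 * g_1 = g_10.

g_10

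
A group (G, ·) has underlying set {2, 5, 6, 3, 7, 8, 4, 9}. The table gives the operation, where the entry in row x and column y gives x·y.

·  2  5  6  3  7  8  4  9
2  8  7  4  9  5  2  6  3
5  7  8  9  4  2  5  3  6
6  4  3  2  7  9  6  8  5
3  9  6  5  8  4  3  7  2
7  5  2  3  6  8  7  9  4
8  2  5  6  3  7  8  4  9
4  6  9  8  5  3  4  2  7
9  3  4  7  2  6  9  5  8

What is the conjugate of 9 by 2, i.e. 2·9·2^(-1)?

9

The identity is 8. In row 2, the entry 8 sits in column 2, so 2^(-1) = 2.
2·9 = 3
3·2 = 9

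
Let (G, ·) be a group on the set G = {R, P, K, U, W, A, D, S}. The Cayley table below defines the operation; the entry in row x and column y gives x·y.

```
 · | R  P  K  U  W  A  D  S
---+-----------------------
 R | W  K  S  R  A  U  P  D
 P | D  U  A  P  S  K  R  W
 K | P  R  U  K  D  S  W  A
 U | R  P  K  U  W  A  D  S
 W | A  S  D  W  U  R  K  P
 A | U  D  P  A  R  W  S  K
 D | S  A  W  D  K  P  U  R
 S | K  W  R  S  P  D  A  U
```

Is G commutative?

R·K = S but K·R = P.
Since R and K do not commute, G is not abelian.

No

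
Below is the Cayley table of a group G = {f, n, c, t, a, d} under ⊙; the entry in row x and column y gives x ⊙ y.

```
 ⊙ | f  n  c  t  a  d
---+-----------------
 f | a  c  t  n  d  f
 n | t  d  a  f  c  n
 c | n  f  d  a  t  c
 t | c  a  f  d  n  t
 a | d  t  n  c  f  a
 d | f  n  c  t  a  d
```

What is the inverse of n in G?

First locate the identity: row d matches the header, so d is the identity.
Scan row n for d: n ⊙ n = d. Hence n^(-1) = n.

n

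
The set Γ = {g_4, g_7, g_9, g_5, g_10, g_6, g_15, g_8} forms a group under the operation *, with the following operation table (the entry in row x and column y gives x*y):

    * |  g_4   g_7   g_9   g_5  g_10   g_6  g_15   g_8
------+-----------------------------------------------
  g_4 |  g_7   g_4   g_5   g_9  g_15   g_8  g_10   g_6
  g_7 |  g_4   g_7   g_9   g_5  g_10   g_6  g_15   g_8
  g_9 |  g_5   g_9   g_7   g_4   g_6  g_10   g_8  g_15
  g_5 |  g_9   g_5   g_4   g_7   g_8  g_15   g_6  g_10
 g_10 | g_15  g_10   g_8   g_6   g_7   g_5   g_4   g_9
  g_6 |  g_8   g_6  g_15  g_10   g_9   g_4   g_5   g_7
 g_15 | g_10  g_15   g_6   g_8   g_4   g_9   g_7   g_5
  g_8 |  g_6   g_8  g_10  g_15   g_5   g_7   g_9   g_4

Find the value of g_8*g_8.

g_4

Read row g_8, column g_8: g_8*g_8 = g_4.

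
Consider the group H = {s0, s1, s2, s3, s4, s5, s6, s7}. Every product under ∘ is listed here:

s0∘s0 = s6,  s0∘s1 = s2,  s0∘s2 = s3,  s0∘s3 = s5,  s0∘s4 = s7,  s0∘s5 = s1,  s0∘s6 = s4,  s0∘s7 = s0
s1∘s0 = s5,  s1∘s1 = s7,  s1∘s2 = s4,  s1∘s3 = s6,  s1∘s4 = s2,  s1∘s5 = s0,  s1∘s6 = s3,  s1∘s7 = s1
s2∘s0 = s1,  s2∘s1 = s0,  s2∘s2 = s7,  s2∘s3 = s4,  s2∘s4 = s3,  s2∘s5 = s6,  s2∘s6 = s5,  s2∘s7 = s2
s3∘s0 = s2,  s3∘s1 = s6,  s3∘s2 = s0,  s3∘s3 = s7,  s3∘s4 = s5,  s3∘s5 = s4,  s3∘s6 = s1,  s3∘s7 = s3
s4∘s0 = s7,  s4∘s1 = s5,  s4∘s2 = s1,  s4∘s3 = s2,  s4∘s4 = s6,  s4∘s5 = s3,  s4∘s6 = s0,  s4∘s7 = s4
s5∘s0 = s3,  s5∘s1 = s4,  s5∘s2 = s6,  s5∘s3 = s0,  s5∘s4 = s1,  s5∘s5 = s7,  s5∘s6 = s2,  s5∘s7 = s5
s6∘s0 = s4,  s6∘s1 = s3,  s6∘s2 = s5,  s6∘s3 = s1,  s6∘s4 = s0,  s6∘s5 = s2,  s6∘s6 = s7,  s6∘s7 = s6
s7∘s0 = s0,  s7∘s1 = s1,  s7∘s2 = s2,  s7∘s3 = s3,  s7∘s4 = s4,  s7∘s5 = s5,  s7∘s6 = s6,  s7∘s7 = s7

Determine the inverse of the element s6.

First locate the identity: row s7 matches the header, so s7 is the identity.
Scan row s6 for s7: s6 ∘ s6 = s7. Hence s6^(-1) = s6.

s6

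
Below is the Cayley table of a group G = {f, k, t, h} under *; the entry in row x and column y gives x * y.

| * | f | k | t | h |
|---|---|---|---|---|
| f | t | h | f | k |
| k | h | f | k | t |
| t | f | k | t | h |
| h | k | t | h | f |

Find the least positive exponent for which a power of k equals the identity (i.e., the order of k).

The identity element is t (its row matches the header).
k^1 = k
k^2 = k * k = f
k^3 = f * k = h
k^4 = h * k = t
The first power of k equal to the identity is k^4, so ord(k) = 4.

4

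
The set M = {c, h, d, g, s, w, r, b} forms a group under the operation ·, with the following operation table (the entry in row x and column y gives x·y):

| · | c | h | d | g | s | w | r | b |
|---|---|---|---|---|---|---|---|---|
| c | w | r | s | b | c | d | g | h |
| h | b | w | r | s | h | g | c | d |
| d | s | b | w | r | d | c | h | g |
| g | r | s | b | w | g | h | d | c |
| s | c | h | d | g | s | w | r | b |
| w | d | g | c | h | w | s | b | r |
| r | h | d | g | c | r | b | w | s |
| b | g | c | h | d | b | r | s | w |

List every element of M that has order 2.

{w}

Identity is s. Compute the order of each non-identity element by repeated multiplication:
  c: c → w → d → s  (order 4)
  h: h → w → g → s  (order 4)
  d: d → w → c → s  (order 4)
  g: g → w → h → s  (order 4)
  w: w → s  (order 2)
  r: r → w → b → s  (order 4)
  b: b → w → r → s  (order 4)
Elements of order 2: {w}.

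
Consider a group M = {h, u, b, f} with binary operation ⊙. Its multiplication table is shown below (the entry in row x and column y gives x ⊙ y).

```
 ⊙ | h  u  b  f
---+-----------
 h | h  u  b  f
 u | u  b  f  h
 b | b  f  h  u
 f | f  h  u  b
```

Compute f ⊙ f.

b

Read row f, column f: f ⊙ f = b.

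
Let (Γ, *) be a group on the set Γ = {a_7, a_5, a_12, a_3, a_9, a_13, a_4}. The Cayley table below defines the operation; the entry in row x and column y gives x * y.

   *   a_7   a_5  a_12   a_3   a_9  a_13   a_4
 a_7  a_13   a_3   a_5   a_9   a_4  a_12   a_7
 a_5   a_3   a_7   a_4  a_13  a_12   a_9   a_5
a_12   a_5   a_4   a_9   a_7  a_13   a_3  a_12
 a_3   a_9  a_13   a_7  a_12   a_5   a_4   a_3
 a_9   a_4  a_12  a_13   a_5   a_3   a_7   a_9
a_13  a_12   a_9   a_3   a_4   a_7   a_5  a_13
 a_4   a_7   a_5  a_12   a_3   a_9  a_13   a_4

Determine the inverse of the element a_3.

First locate the identity: row a_4 matches the header, so a_4 is the identity.
Scan row a_3 for a_4: a_3 * a_13 = a_4. Hence a_3^(-1) = a_13.

a_13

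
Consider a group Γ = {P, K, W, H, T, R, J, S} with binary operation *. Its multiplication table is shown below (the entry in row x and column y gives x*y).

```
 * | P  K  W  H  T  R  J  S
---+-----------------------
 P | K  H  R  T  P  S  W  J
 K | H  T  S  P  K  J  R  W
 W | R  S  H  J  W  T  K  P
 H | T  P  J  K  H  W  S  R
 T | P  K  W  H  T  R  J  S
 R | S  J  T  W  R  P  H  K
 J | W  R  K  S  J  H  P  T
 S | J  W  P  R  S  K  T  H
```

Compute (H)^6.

K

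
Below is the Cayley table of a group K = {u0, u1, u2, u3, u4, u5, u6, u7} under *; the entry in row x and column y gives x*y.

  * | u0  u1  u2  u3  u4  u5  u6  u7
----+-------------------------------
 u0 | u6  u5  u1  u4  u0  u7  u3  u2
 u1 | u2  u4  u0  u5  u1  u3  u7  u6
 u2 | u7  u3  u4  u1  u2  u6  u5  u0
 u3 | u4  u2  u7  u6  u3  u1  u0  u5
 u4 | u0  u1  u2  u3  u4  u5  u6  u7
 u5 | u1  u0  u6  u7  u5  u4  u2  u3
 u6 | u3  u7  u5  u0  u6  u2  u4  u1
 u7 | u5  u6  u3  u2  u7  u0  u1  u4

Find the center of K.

{u4, u6}

An element z is central iff its row equals its column in the table.
For u7: u7*u0 = u5 ≠ u2 = u0*u7, so u7 ∉ Z.
Checking each element this way leaves Z(K) = {u4, u6}.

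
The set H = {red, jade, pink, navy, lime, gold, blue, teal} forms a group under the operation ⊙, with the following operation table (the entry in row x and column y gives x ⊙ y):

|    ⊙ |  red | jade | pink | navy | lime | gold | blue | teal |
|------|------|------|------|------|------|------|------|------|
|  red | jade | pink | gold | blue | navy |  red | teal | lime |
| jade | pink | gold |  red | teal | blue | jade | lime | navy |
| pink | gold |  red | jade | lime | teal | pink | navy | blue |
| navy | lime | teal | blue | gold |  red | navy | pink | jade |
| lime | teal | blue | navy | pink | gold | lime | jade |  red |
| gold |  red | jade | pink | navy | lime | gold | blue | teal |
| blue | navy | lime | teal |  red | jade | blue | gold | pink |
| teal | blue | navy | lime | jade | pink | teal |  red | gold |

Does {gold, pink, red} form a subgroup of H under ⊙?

pink ⊙ pink = jade, which is not in {gold, pink, red}.
The subset is not closed under ⊙, so it is not a subgroup.

No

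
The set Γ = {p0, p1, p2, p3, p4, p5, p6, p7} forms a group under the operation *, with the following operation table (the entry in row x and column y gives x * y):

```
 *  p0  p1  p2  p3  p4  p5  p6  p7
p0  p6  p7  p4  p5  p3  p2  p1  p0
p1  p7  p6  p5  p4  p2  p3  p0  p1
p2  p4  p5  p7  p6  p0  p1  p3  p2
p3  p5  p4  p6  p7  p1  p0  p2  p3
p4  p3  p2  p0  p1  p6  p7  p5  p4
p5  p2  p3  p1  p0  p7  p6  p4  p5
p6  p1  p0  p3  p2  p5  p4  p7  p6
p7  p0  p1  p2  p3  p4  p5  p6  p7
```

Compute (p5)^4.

p7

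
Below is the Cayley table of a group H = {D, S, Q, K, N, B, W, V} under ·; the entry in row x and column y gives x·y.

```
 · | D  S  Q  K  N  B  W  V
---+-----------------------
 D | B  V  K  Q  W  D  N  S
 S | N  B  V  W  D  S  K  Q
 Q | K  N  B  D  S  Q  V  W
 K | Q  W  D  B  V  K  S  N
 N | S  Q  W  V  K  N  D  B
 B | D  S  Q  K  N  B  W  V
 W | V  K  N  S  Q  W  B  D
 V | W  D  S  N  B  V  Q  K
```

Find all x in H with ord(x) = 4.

Identity is B. Compute the order of each non-identity element by repeated multiplication:
  D: D → B  (order 2)
  S: S → B  (order 2)
  Q: Q → B  (order 2)
  K: K → B  (order 2)
  N: N → K → V → B  (order 4)
  W: W → B  (order 2)
  V: V → K → N → B  (order 4)
Elements of order 4: {N, V}.

{N, V}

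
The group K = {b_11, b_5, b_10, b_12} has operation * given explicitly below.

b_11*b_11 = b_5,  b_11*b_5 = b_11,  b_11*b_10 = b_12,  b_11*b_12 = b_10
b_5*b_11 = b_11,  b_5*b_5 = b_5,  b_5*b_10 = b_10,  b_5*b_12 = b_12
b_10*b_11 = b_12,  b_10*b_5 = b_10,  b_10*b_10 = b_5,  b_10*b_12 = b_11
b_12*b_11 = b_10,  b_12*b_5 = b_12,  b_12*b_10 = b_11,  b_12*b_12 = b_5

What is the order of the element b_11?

The identity element is b_5 (its row matches the header).
b_11^1 = b_11
b_11^2 = b_11*b_11 = b_5
The first power of b_11 equal to the identity is b_11^2, so ord(b_11) = 2.

2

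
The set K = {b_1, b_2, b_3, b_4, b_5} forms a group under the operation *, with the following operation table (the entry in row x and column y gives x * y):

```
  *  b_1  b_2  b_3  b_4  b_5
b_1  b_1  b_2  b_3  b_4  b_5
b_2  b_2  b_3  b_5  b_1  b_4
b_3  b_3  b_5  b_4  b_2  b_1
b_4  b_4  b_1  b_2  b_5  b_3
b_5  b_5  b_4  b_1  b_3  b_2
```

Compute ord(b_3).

5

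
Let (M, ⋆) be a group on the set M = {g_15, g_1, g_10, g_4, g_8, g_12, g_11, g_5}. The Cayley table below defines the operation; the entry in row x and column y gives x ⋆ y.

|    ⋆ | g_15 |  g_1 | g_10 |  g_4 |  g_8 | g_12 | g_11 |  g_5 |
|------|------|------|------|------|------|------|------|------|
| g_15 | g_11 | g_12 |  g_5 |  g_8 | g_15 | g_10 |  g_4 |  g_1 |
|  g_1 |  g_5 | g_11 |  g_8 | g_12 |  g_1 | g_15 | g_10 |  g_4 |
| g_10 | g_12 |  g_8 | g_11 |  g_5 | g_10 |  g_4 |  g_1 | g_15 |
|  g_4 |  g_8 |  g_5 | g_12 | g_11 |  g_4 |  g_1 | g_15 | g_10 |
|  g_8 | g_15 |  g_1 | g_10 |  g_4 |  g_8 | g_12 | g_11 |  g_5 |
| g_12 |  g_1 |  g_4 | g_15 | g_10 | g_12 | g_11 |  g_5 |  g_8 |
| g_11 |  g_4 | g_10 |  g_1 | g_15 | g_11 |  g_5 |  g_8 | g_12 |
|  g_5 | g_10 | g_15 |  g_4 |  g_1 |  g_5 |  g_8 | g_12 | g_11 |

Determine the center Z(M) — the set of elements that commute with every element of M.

{g_11, g_8}

An element z is central iff its row equals its column in the table.
For g_4: g_4 ⋆ g_10 = g_12 ≠ g_5 = g_10 ⋆ g_4, so g_4 ∉ Z.
Checking each element this way leaves Z(M) = {g_11, g_8}.
(Structurally, M here is isomorphic to the quaternion group Q_8.)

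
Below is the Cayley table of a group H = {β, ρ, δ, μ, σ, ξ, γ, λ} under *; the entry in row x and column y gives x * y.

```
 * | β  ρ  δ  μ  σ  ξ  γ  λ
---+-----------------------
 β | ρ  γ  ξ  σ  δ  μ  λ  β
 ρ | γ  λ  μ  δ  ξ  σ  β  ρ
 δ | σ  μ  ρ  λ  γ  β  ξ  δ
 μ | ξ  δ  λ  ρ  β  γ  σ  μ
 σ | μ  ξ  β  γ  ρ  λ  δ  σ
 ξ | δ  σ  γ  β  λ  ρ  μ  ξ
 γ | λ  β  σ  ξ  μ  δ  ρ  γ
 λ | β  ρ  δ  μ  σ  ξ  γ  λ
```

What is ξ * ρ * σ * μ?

ξ * ρ = σ
σ * σ = ρ
ρ * μ = δ

δ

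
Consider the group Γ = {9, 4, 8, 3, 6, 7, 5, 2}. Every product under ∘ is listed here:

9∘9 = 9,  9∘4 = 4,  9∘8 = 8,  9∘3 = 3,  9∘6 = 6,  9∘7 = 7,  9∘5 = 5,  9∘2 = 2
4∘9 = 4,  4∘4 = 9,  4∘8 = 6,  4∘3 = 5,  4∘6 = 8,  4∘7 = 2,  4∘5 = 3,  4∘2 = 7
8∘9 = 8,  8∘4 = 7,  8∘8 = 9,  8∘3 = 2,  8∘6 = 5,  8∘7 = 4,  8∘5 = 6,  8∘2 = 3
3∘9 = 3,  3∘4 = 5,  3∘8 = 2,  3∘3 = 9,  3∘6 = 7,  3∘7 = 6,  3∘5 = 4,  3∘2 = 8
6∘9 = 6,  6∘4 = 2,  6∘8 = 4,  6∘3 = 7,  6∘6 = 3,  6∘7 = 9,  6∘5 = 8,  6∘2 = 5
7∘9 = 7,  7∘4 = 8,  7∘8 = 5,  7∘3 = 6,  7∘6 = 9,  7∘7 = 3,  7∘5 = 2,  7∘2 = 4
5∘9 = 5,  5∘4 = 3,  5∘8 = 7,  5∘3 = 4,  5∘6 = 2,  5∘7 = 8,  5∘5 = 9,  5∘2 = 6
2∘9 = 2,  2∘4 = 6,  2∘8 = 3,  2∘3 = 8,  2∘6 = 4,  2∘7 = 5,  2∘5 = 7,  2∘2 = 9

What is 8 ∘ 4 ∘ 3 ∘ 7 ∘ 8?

8 ∘ 4 = 7
7 ∘ 3 = 6
6 ∘ 7 = 9
9 ∘ 8 = 8

8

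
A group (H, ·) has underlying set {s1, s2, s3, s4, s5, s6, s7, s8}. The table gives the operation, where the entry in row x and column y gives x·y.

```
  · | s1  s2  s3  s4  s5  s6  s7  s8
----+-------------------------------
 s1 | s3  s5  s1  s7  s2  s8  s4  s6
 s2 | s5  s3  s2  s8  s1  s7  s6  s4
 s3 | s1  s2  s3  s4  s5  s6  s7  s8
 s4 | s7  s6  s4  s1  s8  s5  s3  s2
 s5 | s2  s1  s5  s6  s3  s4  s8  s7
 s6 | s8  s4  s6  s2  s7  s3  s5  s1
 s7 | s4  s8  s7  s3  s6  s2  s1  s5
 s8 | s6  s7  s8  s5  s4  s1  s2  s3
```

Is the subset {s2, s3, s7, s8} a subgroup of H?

No

s7·s7 = s1, which is not in {s2, s3, s7, s8}.
The subset is not closed under ·, so it is not a subgroup.
(Structurally, H here is isomorphic to the dihedral group D_4.)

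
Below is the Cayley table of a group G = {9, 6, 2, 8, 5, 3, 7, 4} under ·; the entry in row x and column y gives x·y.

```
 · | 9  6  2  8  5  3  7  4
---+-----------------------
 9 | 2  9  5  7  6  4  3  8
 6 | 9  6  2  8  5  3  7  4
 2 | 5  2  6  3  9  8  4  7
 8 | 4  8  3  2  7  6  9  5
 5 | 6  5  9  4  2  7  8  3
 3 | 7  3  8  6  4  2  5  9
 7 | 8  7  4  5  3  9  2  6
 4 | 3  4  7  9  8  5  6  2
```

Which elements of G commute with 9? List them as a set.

Compare row 9 with column 9 entry by entry.
5·9 = 6 = 9·5, so 5 commutes with 9.
3·9 = 7 but 9·3 = 4, so 3 does not.
Collecting the elements that commute with 9: C(9) = {2, 5, 6, 9}.

{2, 5, 6, 9}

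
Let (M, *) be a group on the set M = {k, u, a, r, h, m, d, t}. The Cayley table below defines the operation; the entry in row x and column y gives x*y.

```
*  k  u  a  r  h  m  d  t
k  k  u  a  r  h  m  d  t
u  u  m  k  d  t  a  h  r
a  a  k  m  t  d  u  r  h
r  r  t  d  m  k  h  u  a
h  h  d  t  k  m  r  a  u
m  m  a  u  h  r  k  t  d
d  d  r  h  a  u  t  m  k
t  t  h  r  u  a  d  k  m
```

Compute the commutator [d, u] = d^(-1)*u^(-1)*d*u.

m

Identity is k; from the table d^(-1) = t and u^(-1) = a.
t*a = r
r*d = u
u*u = m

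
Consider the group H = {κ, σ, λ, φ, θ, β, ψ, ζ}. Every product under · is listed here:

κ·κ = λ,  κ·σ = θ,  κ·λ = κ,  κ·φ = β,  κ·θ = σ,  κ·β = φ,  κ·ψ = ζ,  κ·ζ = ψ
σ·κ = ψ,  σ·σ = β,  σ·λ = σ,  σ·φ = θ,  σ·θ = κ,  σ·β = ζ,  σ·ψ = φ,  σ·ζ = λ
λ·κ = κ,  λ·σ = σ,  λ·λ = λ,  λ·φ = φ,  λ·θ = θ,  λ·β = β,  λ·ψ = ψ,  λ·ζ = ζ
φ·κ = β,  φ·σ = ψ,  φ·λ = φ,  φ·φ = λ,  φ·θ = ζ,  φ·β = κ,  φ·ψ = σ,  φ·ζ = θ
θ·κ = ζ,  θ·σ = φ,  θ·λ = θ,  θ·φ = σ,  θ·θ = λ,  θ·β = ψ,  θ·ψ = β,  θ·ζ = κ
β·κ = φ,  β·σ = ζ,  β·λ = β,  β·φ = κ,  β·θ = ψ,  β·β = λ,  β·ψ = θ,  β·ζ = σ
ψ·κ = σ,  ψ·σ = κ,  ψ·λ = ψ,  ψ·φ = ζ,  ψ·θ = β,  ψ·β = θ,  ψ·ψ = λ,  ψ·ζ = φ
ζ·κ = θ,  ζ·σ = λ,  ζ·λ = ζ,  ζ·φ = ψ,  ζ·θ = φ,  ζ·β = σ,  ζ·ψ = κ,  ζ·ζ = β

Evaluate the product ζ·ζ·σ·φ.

ψ

ζ·ζ = β
β·σ = ζ
ζ·φ = ψ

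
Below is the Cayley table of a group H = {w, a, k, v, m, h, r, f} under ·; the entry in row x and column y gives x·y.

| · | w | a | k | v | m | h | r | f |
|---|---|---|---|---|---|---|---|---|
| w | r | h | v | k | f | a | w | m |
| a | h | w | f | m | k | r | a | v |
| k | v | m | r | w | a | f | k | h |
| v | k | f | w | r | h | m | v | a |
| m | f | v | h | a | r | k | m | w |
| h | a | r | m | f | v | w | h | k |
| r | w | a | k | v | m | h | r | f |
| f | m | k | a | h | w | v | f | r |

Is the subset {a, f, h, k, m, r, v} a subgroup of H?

h·h = w, which is not in {a, f, h, k, m, r, v}.
The subset is not closed under ·, so it is not a subgroup.

No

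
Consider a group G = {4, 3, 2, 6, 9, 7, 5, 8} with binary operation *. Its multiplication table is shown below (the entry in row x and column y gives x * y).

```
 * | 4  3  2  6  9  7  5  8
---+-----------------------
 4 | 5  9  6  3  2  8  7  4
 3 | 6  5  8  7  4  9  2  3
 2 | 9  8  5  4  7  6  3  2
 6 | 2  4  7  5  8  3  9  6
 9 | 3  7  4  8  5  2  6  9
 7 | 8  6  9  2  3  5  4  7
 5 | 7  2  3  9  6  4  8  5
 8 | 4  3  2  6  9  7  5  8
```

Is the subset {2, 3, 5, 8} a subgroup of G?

Yes

{2, 3, 5, 8} contains the identity 8.
Checking products: every product of two elements of {2, 3, 5, 8} (read from the table) lies in {2, 3, 5, 8}, so the set is closed.
In a finite group, a nonempty closed subset is a subgroup. So {2, 3, 5, 8} ≤ G.
(Structurally, G here is isomorphic to the quaternion group Q_8.)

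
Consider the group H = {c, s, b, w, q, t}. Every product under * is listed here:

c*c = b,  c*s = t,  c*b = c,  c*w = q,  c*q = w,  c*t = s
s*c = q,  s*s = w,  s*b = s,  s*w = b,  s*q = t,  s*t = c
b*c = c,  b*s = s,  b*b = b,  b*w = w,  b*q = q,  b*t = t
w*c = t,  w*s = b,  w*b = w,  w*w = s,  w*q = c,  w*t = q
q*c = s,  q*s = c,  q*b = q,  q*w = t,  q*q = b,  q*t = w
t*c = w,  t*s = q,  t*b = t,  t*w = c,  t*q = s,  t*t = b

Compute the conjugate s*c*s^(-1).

t

The identity is b. In row s, the entry b sits in column w, so s^(-1) = w.
s*c = q
q*w = t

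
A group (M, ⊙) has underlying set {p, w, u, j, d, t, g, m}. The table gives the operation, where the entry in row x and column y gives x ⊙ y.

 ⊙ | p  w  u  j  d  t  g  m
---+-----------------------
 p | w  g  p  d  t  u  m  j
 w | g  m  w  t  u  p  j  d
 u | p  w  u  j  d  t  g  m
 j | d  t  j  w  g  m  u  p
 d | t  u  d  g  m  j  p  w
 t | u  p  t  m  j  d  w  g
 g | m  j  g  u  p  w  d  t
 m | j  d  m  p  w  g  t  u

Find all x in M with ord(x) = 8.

{g, j, p, t}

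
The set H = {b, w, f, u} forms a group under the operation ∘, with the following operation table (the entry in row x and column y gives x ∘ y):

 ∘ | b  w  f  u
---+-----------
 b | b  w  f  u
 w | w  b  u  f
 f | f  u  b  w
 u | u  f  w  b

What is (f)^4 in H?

b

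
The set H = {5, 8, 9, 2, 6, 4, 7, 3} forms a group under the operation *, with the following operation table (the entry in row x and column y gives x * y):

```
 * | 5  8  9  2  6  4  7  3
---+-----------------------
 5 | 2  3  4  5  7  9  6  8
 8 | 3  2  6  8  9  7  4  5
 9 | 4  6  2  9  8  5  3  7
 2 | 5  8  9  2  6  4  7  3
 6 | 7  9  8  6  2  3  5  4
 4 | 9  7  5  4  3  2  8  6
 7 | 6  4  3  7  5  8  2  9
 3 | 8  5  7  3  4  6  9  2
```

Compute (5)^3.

5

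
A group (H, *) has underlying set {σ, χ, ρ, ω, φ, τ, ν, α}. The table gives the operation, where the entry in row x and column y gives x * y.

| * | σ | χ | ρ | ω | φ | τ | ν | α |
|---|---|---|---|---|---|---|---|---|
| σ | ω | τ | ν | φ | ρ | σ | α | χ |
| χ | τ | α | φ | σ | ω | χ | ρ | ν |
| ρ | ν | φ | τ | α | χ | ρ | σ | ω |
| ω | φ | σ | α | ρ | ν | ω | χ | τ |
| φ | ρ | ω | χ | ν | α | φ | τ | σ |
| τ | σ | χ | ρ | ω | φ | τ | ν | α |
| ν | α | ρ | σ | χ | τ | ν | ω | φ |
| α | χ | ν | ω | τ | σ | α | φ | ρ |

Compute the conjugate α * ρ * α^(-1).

The identity is τ. In row α, the entry τ sits in column ω, so α^(-1) = ω.
α * ρ = ω
ω * ω = ρ

ρ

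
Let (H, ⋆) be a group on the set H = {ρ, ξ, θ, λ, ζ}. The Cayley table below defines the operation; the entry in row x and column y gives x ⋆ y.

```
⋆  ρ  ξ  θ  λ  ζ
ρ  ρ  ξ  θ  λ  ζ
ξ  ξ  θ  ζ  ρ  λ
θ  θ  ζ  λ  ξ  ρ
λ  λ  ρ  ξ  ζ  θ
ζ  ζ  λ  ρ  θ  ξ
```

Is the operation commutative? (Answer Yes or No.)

Yes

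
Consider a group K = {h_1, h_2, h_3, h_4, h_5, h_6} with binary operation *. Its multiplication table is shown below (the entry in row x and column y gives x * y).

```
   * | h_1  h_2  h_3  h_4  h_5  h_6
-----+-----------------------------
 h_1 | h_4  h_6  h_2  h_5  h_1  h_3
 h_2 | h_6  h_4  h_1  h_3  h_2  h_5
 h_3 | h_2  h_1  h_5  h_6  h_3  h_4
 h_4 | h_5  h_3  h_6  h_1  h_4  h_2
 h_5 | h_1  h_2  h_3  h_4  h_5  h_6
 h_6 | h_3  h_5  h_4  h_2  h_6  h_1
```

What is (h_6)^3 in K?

h_6^1 = h_6
h_6^2 = h_6 * h_6 = h_1
h_6^3 = h_1 * h_6 = h_3

h_3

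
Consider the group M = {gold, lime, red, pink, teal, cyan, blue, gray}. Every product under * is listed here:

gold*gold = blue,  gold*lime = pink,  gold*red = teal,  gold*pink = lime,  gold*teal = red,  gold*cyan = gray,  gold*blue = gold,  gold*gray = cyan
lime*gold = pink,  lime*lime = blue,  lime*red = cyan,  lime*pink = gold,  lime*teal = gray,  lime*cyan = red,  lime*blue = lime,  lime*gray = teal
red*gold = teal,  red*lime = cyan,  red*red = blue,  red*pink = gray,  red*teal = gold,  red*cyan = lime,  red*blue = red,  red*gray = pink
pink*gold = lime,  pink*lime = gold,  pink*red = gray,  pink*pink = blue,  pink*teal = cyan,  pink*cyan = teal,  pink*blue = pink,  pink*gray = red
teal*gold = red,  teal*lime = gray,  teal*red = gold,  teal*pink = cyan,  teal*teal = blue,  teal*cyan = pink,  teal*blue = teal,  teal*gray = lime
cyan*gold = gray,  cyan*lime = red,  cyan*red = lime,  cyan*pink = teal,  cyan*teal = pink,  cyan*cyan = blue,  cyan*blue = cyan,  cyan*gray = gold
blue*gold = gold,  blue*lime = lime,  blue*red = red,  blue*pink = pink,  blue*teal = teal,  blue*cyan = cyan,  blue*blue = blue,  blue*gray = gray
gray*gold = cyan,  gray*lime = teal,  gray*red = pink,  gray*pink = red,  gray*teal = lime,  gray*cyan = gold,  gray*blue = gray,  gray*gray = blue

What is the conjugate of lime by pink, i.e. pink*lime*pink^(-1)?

The identity is blue. In row pink, the entry blue sits in column pink, so pink^(-1) = pink.
pink*lime = gold
gold*pink = lime

lime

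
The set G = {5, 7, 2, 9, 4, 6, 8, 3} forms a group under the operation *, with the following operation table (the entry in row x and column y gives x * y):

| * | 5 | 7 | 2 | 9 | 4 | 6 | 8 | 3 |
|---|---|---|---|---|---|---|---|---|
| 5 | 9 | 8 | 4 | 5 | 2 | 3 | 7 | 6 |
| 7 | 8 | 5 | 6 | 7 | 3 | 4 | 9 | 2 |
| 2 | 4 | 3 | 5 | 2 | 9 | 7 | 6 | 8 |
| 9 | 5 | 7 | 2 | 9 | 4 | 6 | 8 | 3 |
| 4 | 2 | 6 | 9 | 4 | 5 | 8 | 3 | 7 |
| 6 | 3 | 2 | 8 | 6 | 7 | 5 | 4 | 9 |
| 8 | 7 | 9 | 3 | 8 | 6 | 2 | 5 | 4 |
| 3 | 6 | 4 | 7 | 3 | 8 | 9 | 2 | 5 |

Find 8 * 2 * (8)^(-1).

4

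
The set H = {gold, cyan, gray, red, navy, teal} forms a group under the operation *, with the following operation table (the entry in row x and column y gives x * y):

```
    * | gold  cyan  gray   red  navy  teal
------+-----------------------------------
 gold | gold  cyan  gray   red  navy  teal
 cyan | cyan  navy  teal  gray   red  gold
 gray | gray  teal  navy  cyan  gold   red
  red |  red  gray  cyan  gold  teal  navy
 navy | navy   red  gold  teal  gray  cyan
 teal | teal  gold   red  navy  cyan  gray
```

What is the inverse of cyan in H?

teal

First locate the identity: row gold matches the header, so gold is the identity.
Scan row cyan for gold: cyan * teal = gold. Hence cyan^(-1) = teal.
(Structurally, H here is isomorphic to the cyclic group Z_6.)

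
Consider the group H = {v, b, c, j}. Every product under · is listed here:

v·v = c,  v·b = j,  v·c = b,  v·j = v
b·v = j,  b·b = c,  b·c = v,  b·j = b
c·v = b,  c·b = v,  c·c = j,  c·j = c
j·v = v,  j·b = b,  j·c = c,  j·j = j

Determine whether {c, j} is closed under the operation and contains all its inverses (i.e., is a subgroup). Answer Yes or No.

{c, j} contains the identity j.
Checking products: every product of two elements of {c, j} (read from the table) lies in {c, j}, so the set is closed.
In a finite group, a nonempty closed subset is a subgroup. So {c, j} ≤ H.

Yes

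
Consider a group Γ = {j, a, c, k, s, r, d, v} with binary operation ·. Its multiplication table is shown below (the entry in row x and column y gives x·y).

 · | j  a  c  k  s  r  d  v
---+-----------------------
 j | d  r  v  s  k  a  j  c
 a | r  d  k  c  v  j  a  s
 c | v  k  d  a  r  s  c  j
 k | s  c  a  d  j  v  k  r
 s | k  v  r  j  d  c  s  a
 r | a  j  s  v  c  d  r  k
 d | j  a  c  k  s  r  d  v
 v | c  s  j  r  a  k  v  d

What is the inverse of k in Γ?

First locate the identity: row d matches the header, so d is the identity.
Scan row k for d: k·k = d. Hence k^(-1) = k.
(Structurally, Γ here is isomorphic to the elementary abelian group (Z_2)^3.)

k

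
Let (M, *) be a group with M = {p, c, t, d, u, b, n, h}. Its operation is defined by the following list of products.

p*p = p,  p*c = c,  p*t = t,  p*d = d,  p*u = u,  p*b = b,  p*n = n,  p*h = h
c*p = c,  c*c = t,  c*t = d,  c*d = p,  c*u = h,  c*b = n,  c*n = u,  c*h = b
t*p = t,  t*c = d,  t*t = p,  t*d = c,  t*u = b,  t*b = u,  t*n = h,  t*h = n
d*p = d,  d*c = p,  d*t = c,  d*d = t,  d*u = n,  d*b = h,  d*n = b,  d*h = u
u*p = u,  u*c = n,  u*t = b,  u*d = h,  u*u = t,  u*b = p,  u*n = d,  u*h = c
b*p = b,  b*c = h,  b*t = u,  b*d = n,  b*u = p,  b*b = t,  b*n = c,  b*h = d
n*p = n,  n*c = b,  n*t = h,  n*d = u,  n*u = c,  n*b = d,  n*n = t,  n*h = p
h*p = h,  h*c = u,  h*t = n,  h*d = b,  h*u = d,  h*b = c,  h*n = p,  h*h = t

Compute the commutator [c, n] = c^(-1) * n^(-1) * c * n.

Identity is p; from the table c^(-1) = d and n^(-1) = h.
d * h = u
u * c = n
n * n = t

t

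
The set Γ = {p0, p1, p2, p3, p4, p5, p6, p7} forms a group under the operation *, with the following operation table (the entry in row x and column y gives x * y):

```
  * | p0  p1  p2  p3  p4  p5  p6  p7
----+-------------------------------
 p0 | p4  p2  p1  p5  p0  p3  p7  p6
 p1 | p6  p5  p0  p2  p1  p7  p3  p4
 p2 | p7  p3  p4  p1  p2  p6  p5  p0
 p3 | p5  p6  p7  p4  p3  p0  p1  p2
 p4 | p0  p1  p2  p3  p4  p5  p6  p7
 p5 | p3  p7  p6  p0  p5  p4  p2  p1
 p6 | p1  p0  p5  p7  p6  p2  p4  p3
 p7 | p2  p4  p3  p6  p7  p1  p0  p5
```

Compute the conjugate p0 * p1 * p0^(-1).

The identity is p4. In row p0, the entry p4 sits in column p0, so p0^(-1) = p0.
p0 * p1 = p2
p2 * p0 = p7
(Structurally, Γ here is isomorphic to the dihedral group D_4.)

p7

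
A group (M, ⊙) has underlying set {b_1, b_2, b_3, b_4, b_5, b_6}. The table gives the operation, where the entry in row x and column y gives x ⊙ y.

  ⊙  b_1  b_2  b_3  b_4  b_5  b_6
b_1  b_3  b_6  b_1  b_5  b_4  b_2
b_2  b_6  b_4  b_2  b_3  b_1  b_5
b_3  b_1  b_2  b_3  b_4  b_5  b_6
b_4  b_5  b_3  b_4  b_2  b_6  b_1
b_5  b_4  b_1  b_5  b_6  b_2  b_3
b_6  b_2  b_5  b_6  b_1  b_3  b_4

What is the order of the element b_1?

2

The identity element is b_3 (its row matches the header).
b_1^1 = b_1
b_1^2 = b_1 ⊙ b_1 = b_3
The first power of b_1 equal to the identity is b_1^2, so ord(b_1) = 2.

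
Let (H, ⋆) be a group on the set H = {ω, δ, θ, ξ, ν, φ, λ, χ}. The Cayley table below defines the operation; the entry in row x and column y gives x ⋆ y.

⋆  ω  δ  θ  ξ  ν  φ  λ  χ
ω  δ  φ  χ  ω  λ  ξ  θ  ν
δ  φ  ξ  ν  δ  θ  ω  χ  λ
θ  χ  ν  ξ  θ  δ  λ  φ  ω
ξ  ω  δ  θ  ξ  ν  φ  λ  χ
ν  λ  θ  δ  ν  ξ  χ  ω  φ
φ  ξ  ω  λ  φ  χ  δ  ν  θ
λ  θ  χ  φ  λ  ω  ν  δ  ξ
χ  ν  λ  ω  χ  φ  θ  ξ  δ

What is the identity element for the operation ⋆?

ξ

The identity e satisfies e ⋆ x = x for all x, so its row in the table reproduces the column headers.
Row ξ reads: ω, δ, θ, ξ, ν, φ, λ, χ — exactly the header order. So ξ is the identity.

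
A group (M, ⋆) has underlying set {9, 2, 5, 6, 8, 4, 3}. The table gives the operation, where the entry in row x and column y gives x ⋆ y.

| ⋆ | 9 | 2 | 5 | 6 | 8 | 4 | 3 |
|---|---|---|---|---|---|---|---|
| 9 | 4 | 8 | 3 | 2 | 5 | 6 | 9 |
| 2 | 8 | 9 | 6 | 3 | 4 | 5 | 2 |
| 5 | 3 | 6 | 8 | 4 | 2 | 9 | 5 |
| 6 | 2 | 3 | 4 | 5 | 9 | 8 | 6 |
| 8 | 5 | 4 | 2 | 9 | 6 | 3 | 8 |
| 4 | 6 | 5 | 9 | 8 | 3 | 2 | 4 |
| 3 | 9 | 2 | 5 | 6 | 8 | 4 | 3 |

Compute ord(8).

7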